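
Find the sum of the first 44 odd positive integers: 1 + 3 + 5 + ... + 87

Sum of first n odd numbers = n²
= 44²
= 1936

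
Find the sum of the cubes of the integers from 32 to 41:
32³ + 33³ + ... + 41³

Use ∑_{k=1}^{n} k³ = [n(n+1)/2]², then subtract the first 31 terms.
∑_{k=1}^{41} k³ = [41×42/2]² = 861² = 741321
∑_{k=1}^{31} k³ = [31×32/2]² = 496² = 246016
∑_{k=32}^{41} k³ = 741321 - 246016 = 495305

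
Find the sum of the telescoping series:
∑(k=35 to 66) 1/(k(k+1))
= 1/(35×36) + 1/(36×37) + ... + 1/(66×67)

Partial fractions: 1/(k(k+1)) = 1/k - 1/(k+1)
The series telescopes:
= (1/35 - 1/36) + (1/36 - 1/37) + ... + (1/66 - 1/67)
= 1/35 - 1/67
= 32/2345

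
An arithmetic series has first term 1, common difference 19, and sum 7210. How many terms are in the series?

Using S = n/2 × [2a + (n-1)d]
7210 = n/2 × [2(1) + (n-1)(19)]
7210 = n/2 × [2 + 19n - 19]
14420 = n × [-17 + 19n]
19n² + (-17)n - 14420 = 0
Discriminant: Δ = (-17)² - 4(19)(-14420) = 289 + 1095920 = 1096209
√Δ = 1047
n = [-(-17) + √Δ] / (2·19) = (17 + 1047) / 38 = 1064 / 38 = 28
(The negative root is discarded since n must be a positive integer.)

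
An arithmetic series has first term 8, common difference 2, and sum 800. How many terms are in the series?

Using S = n/2 × [2a + (n-1)d]
800 = n/2 × [2(8) + (n-1)(2)]
800 = n/2 × [16 + 2n - 2]
1600 = n × [14 + 2n]
2n² + (14)n - 1600 = 0
Discriminant: Δ = (14)² - 4(2)(-1600) = 196 + 12800 = 12996
√Δ = 114
n = [-(14) + √Δ] / (2·2) = (-14 + 114) / 4 = 100 / 4 = 25
(The negative root is discarded since n must be a positive integer.)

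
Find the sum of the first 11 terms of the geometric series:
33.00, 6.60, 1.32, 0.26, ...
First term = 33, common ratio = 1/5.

Sₙ = a(1 - rⁿ) / (1 - r)
S_11 = 33(1 - (1/5)^11) / (1 - (1/5))
S_11 = 33(1 - (1/48828125)) / (4/5)
S_11 = 402832023/9765625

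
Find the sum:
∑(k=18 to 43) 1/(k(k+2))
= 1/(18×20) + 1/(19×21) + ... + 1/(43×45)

Partial fractions: 1/(k(k+2)) = (1/2)[1/k - 1/(k+2)]
Telescoping leaves the first two and last two terms:
= (1/2)[1/18 + 1/19 - 1/44 - 1/45]
= 793/25080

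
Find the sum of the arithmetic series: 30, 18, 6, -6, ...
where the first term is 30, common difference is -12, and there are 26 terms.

Sₙ = n/2 × (first + last)
Last term = a + (n-1)d = 30 + (26-1)×(-12) = -270
S_26 = 26/2 × (30 + (-270))
S_26 = 26/2 × (-240) = -3120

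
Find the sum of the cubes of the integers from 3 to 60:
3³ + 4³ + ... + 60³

Use ∑_{k=1}^{n} k³ = [n(n+1)/2]², then subtract the first 2 terms.
∑_{k=1}^{60} k³ = [60×61/2]² = 1830² = 3348900
∑_{k=1}^{2} k³ = [2×3/2]² = 3² = 9
∑_{k=3}^{60} k³ = 3348900 - 9 = 3348891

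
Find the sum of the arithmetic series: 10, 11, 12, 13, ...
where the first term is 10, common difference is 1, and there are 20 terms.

Sₙ = n/2 × (first + last)
Last term = a + (n-1)d = 10 + (20-1)×1 = 29
S_20 = 20/2 × (10 + 29)
S_20 = 20/2 × 39 = 390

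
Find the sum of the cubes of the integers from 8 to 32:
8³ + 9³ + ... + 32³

Use ∑_{k=1}^{n} k³ = [n(n+1)/2]², then subtract the first 7 terms.
∑_{k=1}^{32} k³ = [32×33/2]² = 528² = 278784
∑_{k=1}^{7} k³ = [7×8/2]² = 28² = 784
∑_{k=8}^{32} k³ = 278784 - 784 = 278000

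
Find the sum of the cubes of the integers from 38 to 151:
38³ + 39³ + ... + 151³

Use ∑_{k=1}^{n} k³ = [n(n+1)/2]², then subtract the first 37 terms.
∑_{k=1}^{151} k³ = [151×152/2]² = 11476² = 131698576
∑_{k=1}^{37} k³ = [37×38/2]² = 703² = 494209
∑_{k=38}^{151} k³ = 131698576 - 494209 = 131204367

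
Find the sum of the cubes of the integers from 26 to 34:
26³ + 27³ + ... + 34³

Use ∑_{k=1}^{n} k³ = [n(n+1)/2]², then subtract the first 25 terms.
∑_{k=1}^{34} k³ = [34×35/2]² = 595² = 354025
∑_{k=1}^{25} k³ = [25×26/2]² = 325² = 105625
∑_{k=26}^{34} k³ = 354025 - 105625 = 248400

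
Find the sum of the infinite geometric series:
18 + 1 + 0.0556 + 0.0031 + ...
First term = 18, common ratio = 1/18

For |r| < 1, S = a / (1 - r)
S = 18 / (1 - (1/18))
S = 18 / (17/18)
S = 324/17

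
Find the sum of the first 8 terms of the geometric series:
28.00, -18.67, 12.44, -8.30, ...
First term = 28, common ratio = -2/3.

Sₙ = a(1 - rⁿ) / (1 - r)
S_8 = 28(1 - (-2/3)^8) / (1 - (-2/3))
S_8 = 28(1 - (256/6561)) / (5/3)
S_8 = 35308/2187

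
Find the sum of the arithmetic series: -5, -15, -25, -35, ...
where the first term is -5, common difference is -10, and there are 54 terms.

Sₙ = n/2 × (first + last)
Last term = a + (n-1)d = -5 + (54-1)×(-10) = -535
S_54 = 54/2 × (-5 + (-535))
S_54 = 54/2 × (-540) = -14580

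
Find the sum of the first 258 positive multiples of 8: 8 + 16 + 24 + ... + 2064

Factor out 8: = 8(1 + 2 + ... + 258) = 8 × n(n+1)/2
= 8 × 258×259/2
= 8 × 33411
= 267288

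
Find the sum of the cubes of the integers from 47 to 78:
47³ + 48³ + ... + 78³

Use ∑_{k=1}^{n} k³ = [n(n+1)/2]², then subtract the first 46 terms.
∑_{k=1}^{78} k³ = [78×79/2]² = 3081² = 9492561
∑_{k=1}^{46} k³ = [46×47/2]² = 1081² = 1168561
∑_{k=47}^{78} k³ = 9492561 - 1168561 = 8324000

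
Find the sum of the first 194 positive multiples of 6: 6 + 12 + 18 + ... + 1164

Factor out 6: = 6(1 + 2 + ... + 194) = 6 × n(n+1)/2
= 6 × 194×195/2
= 6 × 18915
= 113490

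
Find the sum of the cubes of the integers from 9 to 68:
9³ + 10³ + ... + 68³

Use ∑_{k=1}^{n} k³ = [n(n+1)/2]², then subtract the first 8 terms.
∑_{k=1}^{68} k³ = [68×69/2]² = 2346² = 5503716
∑_{k=1}^{8} k³ = [8×9/2]² = 36² = 1296
∑_{k=9}^{68} k³ = 5503716 - 1296 = 5502420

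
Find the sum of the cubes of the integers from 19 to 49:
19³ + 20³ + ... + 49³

Use ∑_{k=1}^{n} k³ = [n(n+1)/2]², then subtract the first 18 terms.
∑_{k=1}^{49} k³ = [49×50/2]² = 1225² = 1500625
∑_{k=1}^{18} k³ = [18×19/2]² = 171² = 29241
∑_{k=19}^{49} k³ = 1500625 - 29241 = 1471384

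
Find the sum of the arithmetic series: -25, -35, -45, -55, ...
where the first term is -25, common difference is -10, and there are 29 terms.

Sₙ = n/2 × (first + last)
Last term = a + (n-1)d = -25 + (29-1)×(-10) = -305
S_29 = 29/2 × (-25 + (-305))
S_29 = 29/2 × (-330) = -4785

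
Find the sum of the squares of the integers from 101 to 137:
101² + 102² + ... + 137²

Use ∑_{k=1}^{n} k² = n(n+1)(2n+1)/6, then subtract the first 100 terms.
∑_{k=1}^{137} k² = 137×138×275/6 = 866525
∑_{k=1}^{100} k² = 100×101×201/6 = 338350
∑_{k=101}^{137} k² = 866525 - 338350 = 528175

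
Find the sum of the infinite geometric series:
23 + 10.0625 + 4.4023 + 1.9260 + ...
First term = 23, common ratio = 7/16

For |r| < 1, S = a / (1 - r)
S = 23 / (1 - (7/16))
S = 23 / (9/16)
S = 368/9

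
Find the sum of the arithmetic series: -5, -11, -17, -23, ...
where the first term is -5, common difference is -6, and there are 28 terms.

Sₙ = n/2 × (first + last)
Last term = a + (n-1)d = -5 + (28-1)×(-6) = -167
S_28 = 28/2 × (-5 + (-167))
S_28 = 28/2 × (-172) = -2408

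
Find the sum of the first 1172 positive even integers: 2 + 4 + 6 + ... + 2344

Sum of first n even numbers = n(n+1)
= 1172×1173
= 1374756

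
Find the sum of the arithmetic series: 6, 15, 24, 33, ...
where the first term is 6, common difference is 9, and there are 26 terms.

Sₙ = n/2 × (first + last)
Last term = a + (n-1)d = 6 + (26-1)×9 = 231
S_26 = 26/2 × (6 + 231)
S_26 = 26/2 × 237 = 3081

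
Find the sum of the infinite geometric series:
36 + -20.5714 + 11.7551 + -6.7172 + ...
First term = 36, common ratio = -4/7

For |r| < 1, S = a / (1 - r)
S = 36 / (1 - (-4/7))
S = 36 / (11/7)
S = 252/11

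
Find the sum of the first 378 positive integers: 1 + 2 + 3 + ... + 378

Formula: ∑k = n(n+1)/2
= 378×379/2
= 143262/2
= 71631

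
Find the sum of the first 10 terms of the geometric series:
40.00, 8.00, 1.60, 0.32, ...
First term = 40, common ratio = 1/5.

Sₙ = a(1 - rⁿ) / (1 - r)
S_10 = 40(1 - (1/5)^10) / (1 - (1/5))
S_10 = 40(1 - (1/9765625)) / (4/5)
S_10 = 19531248/390625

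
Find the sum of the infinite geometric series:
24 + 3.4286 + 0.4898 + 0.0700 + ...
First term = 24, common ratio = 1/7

For |r| < 1, S = a / (1 - r)
S = 24 / (1 - (1/7))
S = 24 / (6/7)
S = 28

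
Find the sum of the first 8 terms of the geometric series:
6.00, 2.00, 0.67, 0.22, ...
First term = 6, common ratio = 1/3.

Sₙ = a(1 - rⁿ) / (1 - r)
S_8 = 6(1 - (1/3)^8) / (1 - (1/3))
S_8 = 6(1 - (1/6561)) / (2/3)
S_8 = 6560/729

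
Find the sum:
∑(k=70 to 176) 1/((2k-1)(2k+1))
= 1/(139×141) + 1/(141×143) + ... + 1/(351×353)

Partial fractions: 1/((2k-1)(2k+1)) = (1/2)[1/(2k-1) - 1/(2k+1)]
The series telescopes:
= (1/2)[1/139 - 1/353]
= 107/49067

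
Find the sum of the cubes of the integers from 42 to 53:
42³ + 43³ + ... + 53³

Use ∑_{k=1}^{n} k³ = [n(n+1)/2]², then subtract the first 41 terms.
∑_{k=1}^{53} k³ = [53×54/2]² = 1431² = 2047761
∑_{k=1}^{41} k³ = [41×42/2]² = 861² = 741321
∑_{k=42}^{53} k³ = 2047761 - 741321 = 1306440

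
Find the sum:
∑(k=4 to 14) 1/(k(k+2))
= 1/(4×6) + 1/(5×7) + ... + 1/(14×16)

Partial fractions: 1/(k(k+2)) = (1/2)[1/k - 1/(k+2)]
Telescoping leaves the first two and last two terms:
= (1/2)[1/4 + 1/5 - 1/15 - 1/16]
= 77/480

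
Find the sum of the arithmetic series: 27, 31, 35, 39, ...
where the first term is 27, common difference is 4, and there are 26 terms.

Sₙ = n/2 × (first + last)
Last term = a + (n-1)d = 27 + (26-1)×4 = 127
S_26 = 26/2 × (27 + 127)
S_26 = 26/2 × 154 = 2002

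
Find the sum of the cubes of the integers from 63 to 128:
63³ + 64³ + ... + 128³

Use ∑_{k=1}^{n} k³ = [n(n+1)/2]², then subtract the first 62 terms.
∑_{k=1}^{128} k³ = [128×129/2]² = 8256² = 68161536
∑_{k=1}^{62} k³ = [62×63/2]² = 1953² = 3814209
∑_{k=63}^{128} k³ = 68161536 - 3814209 = 64347327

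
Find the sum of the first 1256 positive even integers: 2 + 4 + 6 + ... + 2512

Sum of first n even numbers = n(n+1)
= 1256×1257
= 1578792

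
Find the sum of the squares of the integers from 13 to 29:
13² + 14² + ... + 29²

Use ∑_{k=1}^{n} k² = n(n+1)(2n+1)/6, then subtract the first 12 terms.
∑_{k=1}^{29} k² = 29×30×59/6 = 8555
∑_{k=1}^{12} k² = 12×13×25/6 = 650
∑_{k=13}^{29} k² = 8555 - 650 = 7905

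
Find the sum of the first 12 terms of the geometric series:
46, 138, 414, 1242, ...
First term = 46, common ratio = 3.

Sₙ = a(1 - rⁿ) / (1 - r)
S_12 = 46(1 - 3^12) / (1 - 3)
S_12 = 46(1 - 531441) / (-2)
S_12 = 12223120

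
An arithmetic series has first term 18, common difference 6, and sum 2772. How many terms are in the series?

Using S = n/2 × [2a + (n-1)d]
2772 = n/2 × [2(18) + (n-1)(6)]
2772 = n/2 × [36 + 6n - 6]
5544 = n × [30 + 6n]
6n² + (30)n - 5544 = 0
Discriminant: Δ = (30)² - 4(6)(-5544) = 900 + 133056 = 133956
√Δ = 366
n = [-(30) + √Δ] / (2·6) = (-30 + 366) / 12 = 336 / 12 = 28
(The negative root is discarded since n must be a positive integer.)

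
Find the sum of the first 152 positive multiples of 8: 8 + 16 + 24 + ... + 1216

Factor out 8: = 8(1 + 2 + ... + 152) = 8 × n(n+1)/2
= 8 × 152×153/2
= 8 × 11628
= 93024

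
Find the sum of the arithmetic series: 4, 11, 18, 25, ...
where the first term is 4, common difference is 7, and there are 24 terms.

Sₙ = n/2 × (first + last)
Last term = a + (n-1)d = 4 + (24-1)×7 = 165
S_24 = 24/2 × (4 + 165)
S_24 = 24/2 × 169 = 2028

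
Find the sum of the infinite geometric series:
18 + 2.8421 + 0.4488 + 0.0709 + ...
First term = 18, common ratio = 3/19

For |r| < 1, S = a / (1 - r)
S = 18 / (1 - (3/19))
S = 18 / (16/19)
S = 171/8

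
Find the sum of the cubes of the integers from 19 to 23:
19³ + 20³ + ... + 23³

Use ∑_{k=1}^{n} k³ = [n(n+1)/2]², then subtract the first 18 terms.
∑_{k=1}^{23} k³ = [23×24/2]² = 276² = 76176
∑_{k=1}^{18} k³ = [18×19/2]² = 171² = 29241
∑_{k=19}^{23} k³ = 76176 - 29241 = 46935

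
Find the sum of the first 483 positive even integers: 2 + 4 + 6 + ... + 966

Sum of first n even numbers = n(n+1)
= 483×484
= 233772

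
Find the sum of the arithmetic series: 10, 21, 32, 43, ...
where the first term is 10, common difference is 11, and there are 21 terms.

Sₙ = n/2 × (first + last)
Last term = a + (n-1)d = 10 + (21-1)×11 = 230
S_21 = 21/2 × (10 + 230)
S_21 = 21/2 × 240 = 2520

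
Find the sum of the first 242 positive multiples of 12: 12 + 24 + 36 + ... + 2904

Factor out 12: = 12(1 + 2 + ... + 242) = 12 × n(n+1)/2
= 12 × 242×243/2
= 12 × 29403
= 352836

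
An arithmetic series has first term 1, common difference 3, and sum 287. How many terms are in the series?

Using S = n/2 × [2a + (n-1)d]
287 = n/2 × [2(1) + (n-1)(3)]
287 = n/2 × [2 + 3n - 3]
574 = n × [-1 + 3n]
3n² + (-1)n - 574 = 0
Discriminant: Δ = (-1)² - 4(3)(-574) = 1 + 6888 = 6889
√Δ = 83
n = [-(-1) + √Δ] / (2·3) = (1 + 83) / 6 = 84 / 6 = 14
(The negative root is discarded since n must be a positive integer.)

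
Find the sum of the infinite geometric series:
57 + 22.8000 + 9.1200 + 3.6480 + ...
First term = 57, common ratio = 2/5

For |r| < 1, S = a / (1 - r)
S = 57 / (1 - (2/5))
S = 57 / (3/5)
S = 95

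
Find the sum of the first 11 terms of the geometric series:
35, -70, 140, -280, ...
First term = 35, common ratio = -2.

Sₙ = a(1 - rⁿ) / (1 - r)
S_11 = 35(1 - (-2)^11) / (1 - (-2))
S_11 = 35(1 - (-2048)) / (3)
S_11 = 23905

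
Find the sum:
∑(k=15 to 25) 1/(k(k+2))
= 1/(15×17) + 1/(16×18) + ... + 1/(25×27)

Partial fractions: 1/(k(k+2)) = (1/2)[1/k - 1/(k+2)]
Telescoping leaves the first two and last two terms:
= (1/2)[1/15 + 1/16 - 1/26 - 1/27]
= 1507/56160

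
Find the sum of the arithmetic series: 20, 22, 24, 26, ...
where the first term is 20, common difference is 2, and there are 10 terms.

Sₙ = n/2 × (first + last)
Last term = a + (n-1)d = 20 + (10-1)×2 = 38
S_10 = 10/2 × (20 + 38)
S_10 = 10/2 × 58 = 290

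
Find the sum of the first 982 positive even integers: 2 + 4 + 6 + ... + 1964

Sum of first n even numbers = n(n+1)
= 982×983
= 965306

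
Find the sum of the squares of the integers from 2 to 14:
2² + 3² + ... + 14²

Use ∑_{k=1}^{n} k² = n(n+1)(2n+1)/6, then subtract the first 1 terms.
∑_{k=1}^{14} k² = 14×15×29/6 = 1015
∑_{k=1}^{1} k² = 1×2×3/6 = 1
∑_{k=2}^{14} k² = 1015 - 1 = 1014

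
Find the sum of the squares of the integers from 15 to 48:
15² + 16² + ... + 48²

Use ∑_{k=1}^{n} k² = n(n+1)(2n+1)/6, then subtract the first 14 terms.
∑_{k=1}^{48} k² = 48×49×97/6 = 38024
∑_{k=1}^{14} k² = 14×15×29/6 = 1015
∑_{k=15}^{48} k² = 38024 - 1015 = 37009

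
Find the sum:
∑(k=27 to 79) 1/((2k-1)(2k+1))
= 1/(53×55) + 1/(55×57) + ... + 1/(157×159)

Partial fractions: 1/((2k-1)(2k+1)) = (1/2)[1/(2k-1) - 1/(2k+1)]
The series telescopes:
= (1/2)[1/53 - 1/159]
= 1/159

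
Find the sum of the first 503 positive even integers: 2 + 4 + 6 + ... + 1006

Sum of first n even numbers = n(n+1)
= 503×504
= 253512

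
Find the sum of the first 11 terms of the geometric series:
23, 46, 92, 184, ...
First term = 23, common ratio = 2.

Sₙ = a(1 - rⁿ) / (1 - r)
S_11 = 23(1 - 2^11) / (1 - 2)
S_11 = 23(1 - 2048) / (-1)
S_11 = 47081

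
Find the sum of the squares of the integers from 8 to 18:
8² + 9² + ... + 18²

Use ∑_{k=1}^{n} k² = n(n+1)(2n+1)/6, then subtract the first 7 terms.
∑_{k=1}^{18} k² = 18×19×37/6 = 2109
∑_{k=1}^{7} k² = 7×8×15/6 = 140
∑_{k=8}^{18} k² = 2109 - 140 = 1969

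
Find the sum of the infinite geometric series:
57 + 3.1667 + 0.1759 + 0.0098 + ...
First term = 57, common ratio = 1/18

For |r| < 1, S = a / (1 - r)
S = 57 / (1 - (1/18))
S = 57 / (17/18)
S = 1026/17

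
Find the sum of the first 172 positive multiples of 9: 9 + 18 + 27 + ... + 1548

Factor out 9: = 9(1 + 2 + ... + 172) = 9 × n(n+1)/2
= 9 × 172×173/2
= 9 × 14878
= 133902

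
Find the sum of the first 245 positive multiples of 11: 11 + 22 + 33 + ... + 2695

Factor out 11: = 11(1 + 2 + ... + 245) = 11 × n(n+1)/2
= 11 × 245×246/2
= 11 × 30135
= 331485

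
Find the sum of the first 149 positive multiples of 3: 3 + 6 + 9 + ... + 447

Factor out 3: = 3(1 + 2 + ... + 149) = 3 × n(n+1)/2
= 3 × 149×150/2
= 3 × 11175
= 33525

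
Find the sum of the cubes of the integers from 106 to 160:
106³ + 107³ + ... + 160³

Use ∑_{k=1}^{n} k³ = [n(n+1)/2]², then subtract the first 105 terms.
∑_{k=1}^{160} k³ = [160×161/2]² = 12880² = 165894400
∑_{k=1}^{105} k³ = [105×106/2]² = 5565² = 30969225
∑_{k=106}^{160} k³ = 165894400 - 30969225 = 134925175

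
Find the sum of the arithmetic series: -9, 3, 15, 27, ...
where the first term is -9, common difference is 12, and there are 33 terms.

Sₙ = n/2 × (first + last)
Last term = a + (n-1)d = -9 + (33-1)×12 = 375
S_33 = 33/2 × (-9 + 375)
S_33 = 33/2 × 366 = 6039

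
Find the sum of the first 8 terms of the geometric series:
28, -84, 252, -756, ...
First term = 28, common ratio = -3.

Sₙ = a(1 - rⁿ) / (1 - r)
S_8 = 28(1 - (-3)^8) / (1 - (-3))
S_8 = 28(1 - 6561) / (4)
S_8 = -45920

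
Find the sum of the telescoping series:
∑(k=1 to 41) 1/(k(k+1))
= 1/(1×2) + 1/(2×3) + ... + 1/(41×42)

Partial fractions: 1/(k(k+1)) = 1/k - 1/(k+1)
The series telescopes:
= (1/1 - 1/2) + (1/2 - 1/3) + ... + (1/41 - 1/42)
= 1/1 - 1/42
= 41/42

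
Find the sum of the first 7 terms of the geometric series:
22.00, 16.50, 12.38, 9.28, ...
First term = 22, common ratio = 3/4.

Sₙ = a(1 - rⁿ) / (1 - r)
S_7 = 22(1 - (3/4)^7) / (1 - (3/4))
S_7 = 22(1 - (2187/16384)) / (1/4)
S_7 = 156167/2048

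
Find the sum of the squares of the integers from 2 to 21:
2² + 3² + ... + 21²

Use ∑_{k=1}^{n} k² = n(n+1)(2n+1)/6, then subtract the first 1 terms.
∑_{k=1}^{21} k² = 21×22×43/6 = 3311
∑_{k=1}^{1} k² = 1×2×3/6 = 1
∑_{k=2}^{21} k² = 3311 - 1 = 3310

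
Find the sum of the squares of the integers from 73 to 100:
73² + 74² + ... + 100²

Use ∑_{k=1}^{n} k² = n(n+1)(2n+1)/6, then subtract the first 72 terms.
∑_{k=1}^{100} k² = 100×101×201/6 = 338350
∑_{k=1}^{72} k² = 72×73×145/6 = 127020
∑_{k=73}^{100} k² = 338350 - 127020 = 211330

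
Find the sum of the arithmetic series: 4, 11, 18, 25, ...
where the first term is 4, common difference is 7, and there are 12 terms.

Sₙ = n/2 × (first + last)
Last term = a + (n-1)d = 4 + (12-1)×7 = 81
S_12 = 12/2 × (4 + 81)
S_12 = 12/2 × 85 = 510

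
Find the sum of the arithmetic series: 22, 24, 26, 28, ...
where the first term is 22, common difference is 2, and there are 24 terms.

Sₙ = n/2 × (first + last)
Last term = a + (n-1)d = 22 + (24-1)×2 = 68
S_24 = 24/2 × (22 + 68)
S_24 = 24/2 × 90 = 1080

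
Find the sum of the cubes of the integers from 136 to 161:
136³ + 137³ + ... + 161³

Use ∑_{k=1}^{n} k³ = [n(n+1)/2]², then subtract the first 135 terms.
∑_{k=1}^{161} k³ = [161×162/2]² = 13041² = 170067681
∑_{k=1}^{135} k³ = [135×136/2]² = 9180² = 84272400
∑_{k=136}^{161} k³ = 170067681 - 84272400 = 85795281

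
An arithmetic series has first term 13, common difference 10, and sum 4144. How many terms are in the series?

Using S = n/2 × [2a + (n-1)d]
4144 = n/2 × [2(13) + (n-1)(10)]
4144 = n/2 × [26 + 10n - 10]
8288 = n × [16 + 10n]
10n² + (16)n - 8288 = 0
Discriminant: Δ = (16)² - 4(10)(-8288) = 256 + 331520 = 331776
√Δ = 576
n = [-(16) + √Δ] / (2·10) = (-16 + 576) / 20 = 560 / 20 = 28
(The negative root is discarded since n must be a positive integer.)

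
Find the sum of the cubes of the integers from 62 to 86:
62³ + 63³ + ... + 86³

Use ∑_{k=1}^{n} k³ = [n(n+1)/2]², then subtract the first 61 terms.
∑_{k=1}^{86} k³ = [86×87/2]² = 3741² = 13995081
∑_{k=1}^{61} k³ = [61×62/2]² = 1891² = 3575881
∑_{k=62}^{86} k³ = 13995081 - 3575881 = 10419200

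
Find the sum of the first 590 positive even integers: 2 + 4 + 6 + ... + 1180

Sum of first n even numbers = n(n+1)
= 590×591
= 348690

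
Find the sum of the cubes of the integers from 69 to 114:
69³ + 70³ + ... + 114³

Use ∑_{k=1}^{n} k³ = [n(n+1)/2]², then subtract the first 68 terms.
∑_{k=1}^{114} k³ = [114×115/2]² = 6555² = 42968025
∑_{k=1}^{68} k³ = [68×69/2]² = 2346² = 5503716
∑_{k=69}^{114} k³ = 42968025 - 5503716 = 37464309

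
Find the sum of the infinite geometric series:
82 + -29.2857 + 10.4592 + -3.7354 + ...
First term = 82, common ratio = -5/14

For |r| < 1, S = a / (1 - r)
S = 82 / (1 - (-5/14))
S = 82 / (19/14)
S = 1148/19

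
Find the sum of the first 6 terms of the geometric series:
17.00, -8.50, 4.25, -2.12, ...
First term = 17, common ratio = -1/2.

Sₙ = a(1 - rⁿ) / (1 - r)
S_6 = 17(1 - (-1/2)^6) / (1 - (-1/2))
S_6 = 17(1 - (1/64)) / (3/2)
S_6 = 357/32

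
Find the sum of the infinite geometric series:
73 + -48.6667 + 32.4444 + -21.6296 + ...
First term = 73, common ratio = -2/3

For |r| < 1, S = a / (1 - r)
S = 73 / (1 - (-2/3))
S = 73 / (5/3)
S = 219/5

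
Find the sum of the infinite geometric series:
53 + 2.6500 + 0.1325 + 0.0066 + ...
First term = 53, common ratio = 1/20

For |r| < 1, S = a / (1 - r)
S = 53 / (1 - (1/20))
S = 53 / (19/20)
S = 1060/19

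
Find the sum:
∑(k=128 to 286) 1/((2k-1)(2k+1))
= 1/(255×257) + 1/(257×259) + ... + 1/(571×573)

Partial fractions: 1/((2k-1)(2k+1)) = (1/2)[1/(2k-1) - 1/(2k+1)]
The series telescopes:
= (1/2)[1/255 - 1/573]
= 53/48705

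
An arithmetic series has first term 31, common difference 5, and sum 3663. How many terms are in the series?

Using S = n/2 × [2a + (n-1)d]
3663 = n/2 × [2(31) + (n-1)(5)]
3663 = n/2 × [62 + 5n - 5]
7326 = n × [57 + 5n]
5n² + (57)n - 7326 = 0
Discriminant: Δ = (57)² - 4(5)(-7326) = 3249 + 146520 = 149769
√Δ = 387
n = [-(57) + √Δ] / (2·5) = (-57 + 387) / 10 = 330 / 10 = 33
(The negative root is discarded since n must be a positive integer.)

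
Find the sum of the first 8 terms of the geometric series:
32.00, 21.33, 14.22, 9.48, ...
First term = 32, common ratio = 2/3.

Sₙ = a(1 - rⁿ) / (1 - r)
S_8 = 32(1 - (2/3)^8) / (1 - (2/3))
S_8 = 32(1 - (256/6561)) / (1/3)
S_8 = 201760/2187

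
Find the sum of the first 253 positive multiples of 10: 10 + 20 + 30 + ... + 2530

Factor out 10: = 10(1 + 2 + ... + 253) = 10 × n(n+1)/2
= 10 × 253×254/2
= 10 × 32131
= 321310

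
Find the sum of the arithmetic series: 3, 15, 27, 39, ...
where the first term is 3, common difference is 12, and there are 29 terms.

Sₙ = n/2 × (first + last)
Last term = a + (n-1)d = 3 + (29-1)×12 = 339
S_29 = 29/2 × (3 + 339)
S_29 = 29/2 × 342 = 4959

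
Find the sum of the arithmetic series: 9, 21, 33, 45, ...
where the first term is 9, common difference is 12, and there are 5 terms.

Sₙ = n/2 × (first + last)
Last term = a + (n-1)d = 9 + (5-1)×12 = 57
S_5 = 5/2 × (9 + 57)
S_5 = 5/2 × 66 = 165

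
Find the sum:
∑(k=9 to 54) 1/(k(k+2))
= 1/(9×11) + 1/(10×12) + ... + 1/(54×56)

Partial fractions: 1/(k(k+2)) = (1/2)[1/k - 1/(k+2)]
Telescoping leaves the first two and last two terms:
= (1/2)[1/9 + 1/10 - 1/55 - 1/56]
= 4853/55440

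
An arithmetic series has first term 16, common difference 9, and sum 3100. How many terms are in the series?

Using S = n/2 × [2a + (n-1)d]
3100 = n/2 × [2(16) + (n-1)(9)]
3100 = n/2 × [32 + 9n - 9]
6200 = n × [23 + 9n]
9n² + (23)n - 6200 = 0
Discriminant: Δ = (23)² - 4(9)(-6200) = 529 + 223200 = 223729
√Δ = 473
n = [-(23) + √Δ] / (2·9) = (-23 + 473) / 18 = 450 / 18 = 25
(The negative root is discarded since n must be a positive integer.)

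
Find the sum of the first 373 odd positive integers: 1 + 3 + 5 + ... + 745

Sum of first n odd numbers = n²
= 373²
= 139129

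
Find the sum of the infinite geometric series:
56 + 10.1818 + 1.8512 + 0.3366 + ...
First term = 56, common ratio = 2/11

For |r| < 1, S = a / (1 - r)
S = 56 / (1 - (2/11))
S = 56 / (9/11)
S = 616/9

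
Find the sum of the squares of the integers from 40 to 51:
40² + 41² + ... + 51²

Use ∑_{k=1}^{n} k² = n(n+1)(2n+1)/6, then subtract the first 39 terms.
∑_{k=1}^{51} k² = 51×52×103/6 = 45526
∑_{k=1}^{39} k² = 39×40×79/6 = 20540
∑_{k=40}^{51} k² = 45526 - 20540 = 24986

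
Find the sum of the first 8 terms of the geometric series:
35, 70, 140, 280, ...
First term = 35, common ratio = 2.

Sₙ = a(1 - rⁿ) / (1 - r)
S_8 = 35(1 - 2^8) / (1 - 2)
S_8 = 35(1 - 256) / (-1)
S_8 = 8925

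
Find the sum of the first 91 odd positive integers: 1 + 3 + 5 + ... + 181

Sum of first n odd numbers = n²
= 91²
= 8281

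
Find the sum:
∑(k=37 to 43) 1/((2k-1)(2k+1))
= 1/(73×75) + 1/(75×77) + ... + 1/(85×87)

Partial fractions: 1/((2k-1)(2k+1)) = (1/2)[1/(2k-1) - 1/(2k+1)]
The series telescopes:
= (1/2)[1/73 - 1/87]
= 7/6351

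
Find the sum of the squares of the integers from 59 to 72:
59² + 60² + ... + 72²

Use ∑_{k=1}^{n} k² = n(n+1)(2n+1)/6, then subtract the first 58 terms.
∑_{k=1}^{72} k² = 72×73×145/6 = 127020
∑_{k=1}^{58} k² = 58×59×117/6 = 66729
∑_{k=59}^{72} k² = 127020 - 66729 = 60291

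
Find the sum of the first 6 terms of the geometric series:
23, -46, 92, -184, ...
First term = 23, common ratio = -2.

Sₙ = a(1 - rⁿ) / (1 - r)
S_6 = 23(1 - (-2)^6) / (1 - (-2))
S_6 = 23(1 - 64) / (3)
S_6 = -483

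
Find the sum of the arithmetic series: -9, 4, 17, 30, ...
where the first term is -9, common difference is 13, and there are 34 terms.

Sₙ = n/2 × (first + last)
Last term = a + (n-1)d = -9 + (34-1)×13 = 420
S_34 = 34/2 × (-9 + 420)
S_34 = 34/2 × 411 = 6987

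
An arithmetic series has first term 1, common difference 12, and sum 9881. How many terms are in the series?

Using S = n/2 × [2a + (n-1)d]
9881 = n/2 × [2(1) + (n-1)(12)]
9881 = n/2 × [2 + 12n - 12]
19762 = n × [-10 + 12n]
12n² + (-10)n - 19762 = 0
Discriminant: Δ = (-10)² - 4(12)(-19762) = 100 + 948576 = 948676
√Δ = 974
n = [-(-10) + √Δ] / (2·12) = (10 + 974) / 24 = 984 / 24 = 41
(The negative root is discarded since n must be a positive integer.)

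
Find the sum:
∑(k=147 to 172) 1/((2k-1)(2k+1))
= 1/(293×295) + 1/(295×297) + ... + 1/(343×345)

Partial fractions: 1/((2k-1)(2k+1)) = (1/2)[1/(2k-1) - 1/(2k+1)]
The series telescopes:
= (1/2)[1/293 - 1/345]
= 26/101085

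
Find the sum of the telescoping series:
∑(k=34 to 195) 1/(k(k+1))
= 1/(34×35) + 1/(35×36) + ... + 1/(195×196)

Partial fractions: 1/(k(k+1)) = 1/k - 1/(k+1)
The series telescopes:
= (1/34 - 1/35) + (1/35 - 1/36) + ... + (1/195 - 1/196)
= 1/34 - 1/196
= 81/3332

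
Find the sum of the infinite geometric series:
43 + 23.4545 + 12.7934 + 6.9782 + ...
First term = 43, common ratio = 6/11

For |r| < 1, S = a / (1 - r)
S = 43 / (1 - (6/11))
S = 43 / (5/11)
S = 473/5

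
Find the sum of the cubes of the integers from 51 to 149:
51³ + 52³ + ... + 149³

Use ∑_{k=1}^{n} k³ = [n(n+1)/2]², then subtract the first 50 terms.
∑_{k=1}^{149} k³ = [149×150/2]² = 11175² = 124880625
∑_{k=1}^{50} k³ = [50×51/2]² = 1275² = 1625625
∑_{k=51}^{149} k³ = 124880625 - 1625625 = 123255000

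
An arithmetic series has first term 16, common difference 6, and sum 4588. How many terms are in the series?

Using S = n/2 × [2a + (n-1)d]
4588 = n/2 × [2(16) + (n-1)(6)]
4588 = n/2 × [32 + 6n - 6]
9176 = n × [26 + 6n]
6n² + (26)n - 9176 = 0
Discriminant: Δ = (26)² - 4(6)(-9176) = 676 + 220224 = 220900
√Δ = 470
n = [-(26) + √Δ] / (2·6) = (-26 + 470) / 12 = 444 / 12 = 37
(The negative root is discarded since n must be a positive integer.)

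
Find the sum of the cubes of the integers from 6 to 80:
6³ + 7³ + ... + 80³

Use ∑_{k=1}^{n} k³ = [n(n+1)/2]², then subtract the first 5 terms.
∑_{k=1}^{80} k³ = [80×81/2]² = 3240² = 10497600
∑_{k=1}^{5} k³ = [5×6/2]² = 15² = 225
∑_{k=6}^{80} k³ = 10497600 - 225 = 10497375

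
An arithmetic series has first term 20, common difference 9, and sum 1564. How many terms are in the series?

Using S = n/2 × [2a + (n-1)d]
1564 = n/2 × [2(20) + (n-1)(9)]
1564 = n/2 × [40 + 9n - 9]
3128 = n × [31 + 9n]
9n² + (31)n - 3128 = 0
Discriminant: Δ = (31)² - 4(9)(-3128) = 961 + 112608 = 113569
√Δ = 337
n = [-(31) + √Δ] / (2·9) = (-31 + 337) / 18 = 306 / 18 = 17
(The negative root is discarded since n must be a positive integer.)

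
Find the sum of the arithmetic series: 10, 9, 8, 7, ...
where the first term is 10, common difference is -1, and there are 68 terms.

Sₙ = n/2 × (first + last)
Last term = a + (n-1)d = 10 + (68-1)×(-1) = -57
S_68 = 68/2 × (10 + (-57))
S_68 = 68/2 × (-47) = -1598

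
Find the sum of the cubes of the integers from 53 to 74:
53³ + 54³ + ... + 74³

Use ∑_{k=1}^{n} k³ = [n(n+1)/2]², then subtract the first 52 terms.
∑_{k=1}^{74} k³ = [74×75/2]² = 2775² = 7700625
∑_{k=1}^{52} k³ = [52×53/2]² = 1378² = 1898884
∑_{k=53}^{74} k³ = 7700625 - 1898884 = 5801741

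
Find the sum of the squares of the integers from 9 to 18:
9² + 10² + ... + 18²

Use ∑_{k=1}^{n} k² = n(n+1)(2n+1)/6, then subtract the first 8 terms.
∑_{k=1}^{18} k² = 18×19×37/6 = 2109
∑_{k=1}^{8} k² = 8×9×17/6 = 204
∑_{k=9}^{18} k² = 2109 - 204 = 1905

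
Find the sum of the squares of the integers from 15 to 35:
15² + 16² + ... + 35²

Use ∑_{k=1}^{n} k² = n(n+1)(2n+1)/6, then subtract the first 14 terms.
∑_{k=1}^{35} k² = 35×36×71/6 = 14910
∑_{k=1}^{14} k² = 14×15×29/6 = 1015
∑_{k=15}^{35} k² = 14910 - 1015 = 13895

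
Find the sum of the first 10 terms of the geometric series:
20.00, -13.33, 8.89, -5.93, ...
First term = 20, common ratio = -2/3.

Sₙ = a(1 - rⁿ) / (1 - r)
S_10 = 20(1 - (-2/3)^10) / (1 - (-2/3))
S_10 = 20(1 - (1024/59049)) / (5/3)
S_10 = 232100/19683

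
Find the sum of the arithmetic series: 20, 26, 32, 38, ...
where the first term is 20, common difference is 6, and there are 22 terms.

Sₙ = n/2 × (first + last)
Last term = a + (n-1)d = 20 + (22-1)×6 = 146
S_22 = 22/2 × (20 + 146)
S_22 = 22/2 × 166 = 1826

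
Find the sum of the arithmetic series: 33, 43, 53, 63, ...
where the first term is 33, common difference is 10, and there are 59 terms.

Sₙ = n/2 × (first + last)
Last term = a + (n-1)d = 33 + (59-1)×10 = 613
S_59 = 59/2 × (33 + 613)
S_59 = 59/2 × 646 = 19057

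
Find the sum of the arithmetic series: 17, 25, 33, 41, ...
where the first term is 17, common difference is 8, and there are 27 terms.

Sₙ = n/2 × (first + last)
Last term = a + (n-1)d = 17 + (27-1)×8 = 225
S_27 = 27/2 × (17 + 225)
S_27 = 27/2 × 242 = 3267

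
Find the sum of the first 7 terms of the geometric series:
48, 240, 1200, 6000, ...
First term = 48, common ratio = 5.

Sₙ = a(1 - rⁿ) / (1 - r)
S_7 = 48(1 - 5^7) / (1 - 5)
S_7 = 48(1 - 78125) / (-4)
S_7 = 937488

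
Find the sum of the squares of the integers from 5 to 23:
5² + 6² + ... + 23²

Use ∑_{k=1}^{n} k² = n(n+1)(2n+1)/6, then subtract the first 4 terms.
∑_{k=1}^{23} k² = 23×24×47/6 = 4324
∑_{k=1}^{4} k² = 4×5×9/6 = 30
∑_{k=5}^{23} k² = 4324 - 30 = 4294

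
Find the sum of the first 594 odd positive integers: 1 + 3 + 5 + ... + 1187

Sum of first n odd numbers = n²
= 594²
= 352836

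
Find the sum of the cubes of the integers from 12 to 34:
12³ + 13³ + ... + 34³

Use ∑_{k=1}^{n} k³ = [n(n+1)/2]², then subtract the first 11 terms.
∑_{k=1}^{34} k³ = [34×35/2]² = 595² = 354025
∑_{k=1}^{11} k³ = [11×12/2]² = 66² = 4356
∑_{k=12}^{34} k³ = 354025 - 4356 = 349669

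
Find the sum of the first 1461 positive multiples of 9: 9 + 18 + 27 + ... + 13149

Factor out 9: = 9(1 + 2 + ... + 1461) = 9 × n(n+1)/2
= 9 × 1461×1462/2
= 9 × 1067991
= 9611919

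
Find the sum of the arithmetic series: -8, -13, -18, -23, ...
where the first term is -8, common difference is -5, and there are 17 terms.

Sₙ = n/2 × (first + last)
Last term = a + (n-1)d = -8 + (17-1)×(-5) = -88
S_17 = 17/2 × (-8 + (-88))
S_17 = 17/2 × (-96) = -816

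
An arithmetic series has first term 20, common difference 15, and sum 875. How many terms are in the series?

Using S = n/2 × [2a + (n-1)d]
875 = n/2 × [2(20) + (n-1)(15)]
875 = n/2 × [40 + 15n - 15]
1750 = n × [25 + 15n]
15n² + (25)n - 1750 = 0
Discriminant: Δ = (25)² - 4(15)(-1750) = 625 + 105000 = 105625
√Δ = 325
n = [-(25) + √Δ] / (2·15) = (-25 + 325) / 30 = 300 / 30 = 10
(The negative root is discarded since n must be a positive integer.)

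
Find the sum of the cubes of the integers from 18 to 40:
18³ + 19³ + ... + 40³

Use ∑_{k=1}^{n} k³ = [n(n+1)/2]², then subtract the first 17 terms.
∑_{k=1}^{40} k³ = [40×41/2]² = 820² = 672400
∑_{k=1}^{17} k³ = [17×18/2]² = 153² = 23409
∑_{k=18}^{40} k³ = 672400 - 23409 = 648991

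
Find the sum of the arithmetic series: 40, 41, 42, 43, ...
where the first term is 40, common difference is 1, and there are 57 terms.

Sₙ = n/2 × (first + last)
Last term = a + (n-1)d = 40 + (57-1)×1 = 96
S_57 = 57/2 × (40 + 96)
S_57 = 57/2 × 136 = 3876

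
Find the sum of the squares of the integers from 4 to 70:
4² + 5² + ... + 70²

Use ∑_{k=1}^{n} k² = n(n+1)(2n+1)/6, then subtract the first 3 terms.
∑_{k=1}^{70} k² = 70×71×141/6 = 116795
∑_{k=1}^{3} k² = 3×4×7/6 = 14
∑_{k=4}^{70} k² = 116795 - 14 = 116781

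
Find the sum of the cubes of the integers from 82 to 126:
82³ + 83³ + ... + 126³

Use ∑_{k=1}^{n} k³ = [n(n+1)/2]², then subtract the first 81 terms.
∑_{k=1}^{126} k³ = [126×127/2]² = 8001² = 64016001
∑_{k=1}^{81} k³ = [81×82/2]² = 3321² = 11029041
∑_{k=82}^{126} k³ = 64016001 - 11029041 = 52986960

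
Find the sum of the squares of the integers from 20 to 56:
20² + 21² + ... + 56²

Use ∑_{k=1}^{n} k² = n(n+1)(2n+1)/6, then subtract the first 19 terms.
∑_{k=1}^{56} k² = 56×57×113/6 = 60116
∑_{k=1}^{19} k² = 19×20×39/6 = 2470
∑_{k=20}^{56} k² = 60116 - 2470 = 57646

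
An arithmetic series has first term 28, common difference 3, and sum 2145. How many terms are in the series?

Using S = n/2 × [2a + (n-1)d]
2145 = n/2 × [2(28) + (n-1)(3)]
2145 = n/2 × [56 + 3n - 3]
4290 = n × [53 + 3n]
3n² + (53)n - 4290 = 0
Discriminant: Δ = (53)² - 4(3)(-4290) = 2809 + 51480 = 54289
√Δ = 233
n = [-(53) + √Δ] / (2·3) = (-53 + 233) / 6 = 180 / 6 = 30
(The negative root is discarded since n must be a positive integer.)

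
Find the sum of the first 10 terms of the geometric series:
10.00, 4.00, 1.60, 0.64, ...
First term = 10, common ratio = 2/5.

Sₙ = a(1 - rⁿ) / (1 - r)
S_10 = 10(1 - (2/5)^10) / (1 - (2/5))
S_10 = 10(1 - (1024/9765625)) / (3/5)
S_10 = 6509734/390625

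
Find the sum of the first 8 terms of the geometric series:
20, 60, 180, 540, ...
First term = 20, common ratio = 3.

Sₙ = a(1 - rⁿ) / (1 - r)
S_8 = 20(1 - 3^8) / (1 - 3)
S_8 = 20(1 - 6561) / (-2)
S_8 = 65600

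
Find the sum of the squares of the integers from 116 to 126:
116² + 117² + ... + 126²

Use ∑_{k=1}^{n} k² = n(n+1)(2n+1)/6, then subtract the first 115 terms.
∑_{k=1}^{126} k² = 126×127×253/6 = 674751
∑_{k=1}^{115} k² = 115×116×231/6 = 513590
∑_{k=116}^{126} k² = 674751 - 513590 = 161161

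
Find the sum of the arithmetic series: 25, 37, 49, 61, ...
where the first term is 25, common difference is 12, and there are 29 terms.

Sₙ = n/2 × (first + last)
Last term = a + (n-1)d = 25 + (29-1)×12 = 361
S_29 = 29/2 × (25 + 361)
S_29 = 29/2 × 386 = 5597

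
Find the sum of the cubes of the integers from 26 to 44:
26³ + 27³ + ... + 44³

Use ∑_{k=1}^{n} k³ = [n(n+1)/2]², then subtract the first 25 terms.
∑_{k=1}^{44} k³ = [44×45/2]² = 990² = 980100
∑_{k=1}^{25} k³ = [25×26/2]² = 325² = 105625
∑_{k=26}^{44} k³ = 980100 - 105625 = 874475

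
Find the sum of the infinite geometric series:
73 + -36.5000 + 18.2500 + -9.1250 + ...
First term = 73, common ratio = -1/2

For |r| < 1, S = a / (1 - r)
S = 73 / (1 - (-1/2))
S = 73 / (3/2)
S = 146/3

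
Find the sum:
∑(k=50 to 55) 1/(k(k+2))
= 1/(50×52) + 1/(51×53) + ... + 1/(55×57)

Partial fractions: 1/(k(k+2)) = (1/2)[1/k - 1/(k+2)]
Telescoping leaves the first two and last two terms:
= (1/2)[1/50 + 1/51 - 1/56 - 1/57]
= 5707/2713200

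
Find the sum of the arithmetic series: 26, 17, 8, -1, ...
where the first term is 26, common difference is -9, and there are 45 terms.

Sₙ = n/2 × (first + last)
Last term = a + (n-1)d = 26 + (45-1)×(-9) = -370
S_45 = 45/2 × (26 + (-370))
S_45 = 45/2 × (-344) = -7740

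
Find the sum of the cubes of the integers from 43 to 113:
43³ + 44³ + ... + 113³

Use ∑_{k=1}^{n} k³ = [n(n+1)/2]², then subtract the first 42 terms.
∑_{k=1}^{113} k³ = [113×114/2]² = 6441² = 41486481
∑_{k=1}^{42} k³ = [42×43/2]² = 903² = 815409
∑_{k=43}^{113} k³ = 41486481 - 815409 = 40671072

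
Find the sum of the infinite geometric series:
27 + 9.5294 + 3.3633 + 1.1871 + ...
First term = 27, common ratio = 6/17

For |r| < 1, S = a / (1 - r)
S = 27 / (1 - (6/17))
S = 27 / (11/17)
S = 459/11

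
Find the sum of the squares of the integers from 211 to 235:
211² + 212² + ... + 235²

Use ∑_{k=1}^{n} k² = n(n+1)(2n+1)/6, then subtract the first 210 terms.
∑_{k=1}^{235} k² = 235×236×471/6 = 4353610
∑_{k=1}^{210} k² = 210×211×421/6 = 3109085
∑_{k=211}^{235} k² = 4353610 - 3109085 = 1244525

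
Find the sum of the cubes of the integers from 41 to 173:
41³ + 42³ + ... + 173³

Use ∑_{k=1}^{n} k³ = [n(n+1)/2]², then subtract the first 40 terms.
∑_{k=1}^{173} k³ = [173×174/2]² = 15051² = 226532601
∑_{k=1}^{40} k³ = [40×41/2]² = 820² = 672400
∑_{k=41}^{173} k³ = 226532601 - 672400 = 225860201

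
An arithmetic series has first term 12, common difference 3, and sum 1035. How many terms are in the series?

Using S = n/2 × [2a + (n-1)d]
1035 = n/2 × [2(12) + (n-1)(3)]
1035 = n/2 × [24 + 3n - 3]
2070 = n × [21 + 3n]
3n² + (21)n - 2070 = 0
Discriminant: Δ = (21)² - 4(3)(-2070) = 441 + 24840 = 25281
√Δ = 159
n = [-(21) + √Δ] / (2·3) = (-21 + 159) / 6 = 138 / 6 = 23
(The negative root is discarded since n must be a positive integer.)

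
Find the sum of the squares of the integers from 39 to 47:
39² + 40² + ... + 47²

Use ∑_{k=1}^{n} k² = n(n+1)(2n+1)/6, then subtract the first 38 terms.
∑_{k=1}^{47} k² = 47×48×95/6 = 35720
∑_{k=1}^{38} k² = 38×39×77/6 = 19019
∑_{k=39}^{47} k² = 35720 - 19019 = 16701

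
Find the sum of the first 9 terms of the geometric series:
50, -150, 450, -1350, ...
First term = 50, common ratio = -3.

Sₙ = a(1 - rⁿ) / (1 - r)
S_9 = 50(1 - (-3)^9) / (1 - (-3))
S_9 = 50(1 - (-19683)) / (4)
S_9 = 246050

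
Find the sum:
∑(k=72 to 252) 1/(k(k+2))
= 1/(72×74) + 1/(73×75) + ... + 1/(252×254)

Partial fractions: 1/(k(k+2)) = (1/2)[1/k - 1/(k+2)]
Telescoping leaves the first two and last two terms:
= (1/2)[1/72 + 1/73 - 1/253 - 1/254]
= 3326599/337761072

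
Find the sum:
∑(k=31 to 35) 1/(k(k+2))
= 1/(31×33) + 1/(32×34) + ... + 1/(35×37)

Partial fractions: 1/(k(k+2)) = (1/2)[1/k - 1/(k+2)]
Telescoping leaves the first two and last two terms:
= (1/2)[1/31 + 1/32 - 1/36 - 1/37]
= 2875/660672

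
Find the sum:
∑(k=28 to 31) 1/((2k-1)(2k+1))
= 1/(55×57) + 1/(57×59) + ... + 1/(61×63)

Partial fractions: 1/((2k-1)(2k+1)) = (1/2)[1/(2k-1) - 1/(2k+1)]
The series telescopes:
= (1/2)[1/55 - 1/63]
= 4/3465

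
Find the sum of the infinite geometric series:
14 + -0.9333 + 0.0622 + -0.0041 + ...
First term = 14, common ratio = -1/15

For |r| < 1, S = a / (1 - r)
S = 14 / (1 - (-1/15))
S = 14 / (16/15)
S = 105/8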